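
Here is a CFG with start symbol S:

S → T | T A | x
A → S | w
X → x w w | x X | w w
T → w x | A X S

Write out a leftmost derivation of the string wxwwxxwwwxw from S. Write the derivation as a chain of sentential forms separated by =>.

S=>T=>AXS=>wXS=>wxwwS=>wxwwTA=>wxwwAXSA=>wxwwSXSA=>wxwwxXSA=>wxwwxxwwSA=>wxwwxxwwTA=>wxwwxxwwwxA=>wxwwxxwwwxw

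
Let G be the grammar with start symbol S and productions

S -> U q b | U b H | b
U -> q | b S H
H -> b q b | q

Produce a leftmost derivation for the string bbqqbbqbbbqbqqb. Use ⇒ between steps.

S ⇒ Uqb ⇒ bSHqb ⇒ bUbHHqb ⇒ bbSHbHHqb ⇒ bbUqbHbHHqb ⇒ bbqqbHbHHqb ⇒ bbqqbbqbbHHqb ⇒ bbqqbbqbbbqbHqb ⇒ bbqqbbqbbbqbqqb

S ⇒ Uqb   [S -> U q b]
Uqb ⇒ bSHqb   [U -> b S H]
bSHqb ⇒ bUbHHqb   [S -> U b H]
bUbHHqb ⇒ bbSHbHHqb   [U -> b S H]
bbSHbHHqb ⇒ bbUqbHbHHqb   [S -> U q b]
bbUqbHbHHqb ⇒ bbqqbHbHHqb   [U -> q]
bbqqbHbHHqb ⇒ bbqqbbqbbHHqb   [H -> b q b]
bbqqbbqbbHHqb ⇒ bbqqbbqbbbqbHqb   [H -> b q b]
bbqqbbqbbbqbHqb ⇒ bbqqbbqbbbqbqqb   [H -> q]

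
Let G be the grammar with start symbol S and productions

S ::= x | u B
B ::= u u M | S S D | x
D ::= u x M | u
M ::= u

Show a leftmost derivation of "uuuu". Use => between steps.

S => uB   [S ::= u B]
uB => uuuM   [B ::= u u M]
uuuM => uuuu   [M ::= u]

S => uB => uuuM => uuuu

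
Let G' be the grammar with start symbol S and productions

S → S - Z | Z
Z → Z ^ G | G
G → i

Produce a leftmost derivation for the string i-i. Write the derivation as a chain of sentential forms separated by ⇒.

S ⇒ S-Z   [S → S - Z]
S-Z ⇒ Z-Z   [S → Z]
Z-Z ⇒ G-Z   [Z → G]
G-Z ⇒ i-Z   [G → i]
i-Z ⇒ i-G   [Z → G]
i-G ⇒ i-i   [G → i]

S ⇒ S-Z ⇒ Z-Z ⇒ G-Z ⇒ i-Z ⇒ i-G ⇒ i-i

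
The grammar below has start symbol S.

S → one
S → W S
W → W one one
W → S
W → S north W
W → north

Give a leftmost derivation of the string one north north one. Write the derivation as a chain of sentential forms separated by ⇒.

S ⇒ W S ⇒ S north W S ⇒ one north W S ⇒ one north north S ⇒ one north north one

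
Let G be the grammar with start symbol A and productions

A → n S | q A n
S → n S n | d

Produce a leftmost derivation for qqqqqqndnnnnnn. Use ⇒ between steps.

A ⇒ qAn   [A → q A n]
qAn ⇒ qqAnn   [A → q A n]
qqAnn ⇒ qqqAnnn   [A → q A n]
qqqAnnn ⇒ qqqqAnnnn   [A → q A n]
qqqqAnnnn ⇒ qqqqqAnnnnn   [A → q A n]
qqqqqAnnnnn ⇒ qqqqqqAnnnnnn   [A → q A n]
qqqqqqAnnnnnn ⇒ qqqqqqnSnnnnnn   [A → n S]
qqqqqqnSnnnnnn ⇒ qqqqqqndnnnnnn   [S → d]

A ⇒ qAn ⇒ qqAnn ⇒ qqqAnnn ⇒ qqqqAnnnn ⇒ qqqqqAnnnnn ⇒ qqqqqqAnnnnnn ⇒ qqqqqqnSnnnnnn ⇒ qqqqqqndnnnnnn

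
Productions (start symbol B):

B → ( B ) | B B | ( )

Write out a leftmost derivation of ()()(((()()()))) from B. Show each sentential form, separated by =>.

B=>BB=>()B=>()BB=>()()B=>()()(B)=>()()((B))=>()()(((B)))=>()()(((BB)))=>()()(((BBB)))=>()()(((()BB)))=>()()(((()()B)))=>()()(((()()())))

B => BB   [B → B B]
BB => ()B   [B → ( )]
()B => ()BB   [B → B B]
()BB => ()()B   [B → ( )]
()()B => ()()(B)   [B → ( B )]
()()(B) => ()()((B))   [B → ( B )]
()()((B)) => ()()(((B)))   [B → ( B )]
()()(((B))) => ()()(((BB)))   [B → B B]
()()(((BB))) => ()()(((BBB)))   [B → B B]
()()(((BBB))) => ()()(((()BB)))   [B → ( )]
()()(((()BB))) => ()()(((()()B)))   [B → ( )]
()()(((()()B))) => ()()(((()()())))   [B → ( )]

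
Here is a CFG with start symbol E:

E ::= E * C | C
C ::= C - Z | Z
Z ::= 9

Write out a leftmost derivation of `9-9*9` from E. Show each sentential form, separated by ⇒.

E ⇒ E*C ⇒ C*C ⇒ C-Z*C ⇒ Z-Z*C ⇒ 9-Z*C ⇒ 9-9*C ⇒ 9-9*Z ⇒ 9-9*9

E ⇒ E*C   [E ::= E * C]
E*C ⇒ C*C   [E ::= C]
C*C ⇒ C-Z*C   [C ::= C - Z]
C-Z*C ⇒ Z-Z*C   [C ::= Z]
Z-Z*C ⇒ 9-Z*C   [Z ::= 9]
9-Z*C ⇒ 9-9*C   [Z ::= 9]
9-9*C ⇒ 9-9*Z   [C ::= Z]
9-9*Z ⇒ 9-9*9   [Z ::= 9]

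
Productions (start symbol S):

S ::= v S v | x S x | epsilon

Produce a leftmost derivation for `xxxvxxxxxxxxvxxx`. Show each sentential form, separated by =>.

S => xSx => xxSxx => xxxSxxx => xxxvSvxxx => xxxvxSxvxxx => xxxvxxSxxvxxx => xxxvxxxSxxxvxxx => xxxvxxxxSxxxxvxxx => xxxvxxxxxxxxvxxx

S => xSx   [S ::= x S x]
xSx => xxSxx   [S ::= x S x]
xxSxx => xxxSxxx   [S ::= x S x]
xxxSxxx => xxxvSvxxx   [S ::= v S v]
xxxvSvxxx => xxxvxSxvxxx   [S ::= x S x]
xxxvxSxvxxx => xxxvxxSxxvxxx   [S ::= x S x]
xxxvxxSxxvxxx => xxxvxxxSxxxvxxx   [S ::= x S x]
xxxvxxxSxxxvxxx => xxxvxxxxSxxxxvxxx   [S ::= x S x]
xxxvxxxxSxxxxvxxx => xxxvxxxxxxxxvxxx   [S ::= epsilon]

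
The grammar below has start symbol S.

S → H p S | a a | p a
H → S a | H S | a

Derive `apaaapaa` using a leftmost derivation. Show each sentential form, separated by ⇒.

S ⇒ HpS ⇒ SapS ⇒ HpSapS ⇒ apSapS ⇒ apaaapS ⇒ apaaapaa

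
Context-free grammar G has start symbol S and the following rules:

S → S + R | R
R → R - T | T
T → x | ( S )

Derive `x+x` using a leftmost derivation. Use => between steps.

S => S+R   [S → S + R]
S+R => R+R   [S → R]
R+R => T+R   [R → T]
T+R => x+R   [T → x]
x+R => x+T   [R → T]
x+T => x+x   [T → x]

S => S+R => R+R => T+R => x+R => x+T => x+x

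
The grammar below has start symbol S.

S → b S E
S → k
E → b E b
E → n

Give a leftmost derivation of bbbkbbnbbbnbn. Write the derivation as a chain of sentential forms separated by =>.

S => bSE   [S → b S E]
bSE => bbSEE   [S → b S E]
bbSEE => bbbSEEE   [S → b S E]
bbbSEEE => bbbkEEE   [S → k]
bbbkEEE => bbbkbEbEE   [E → b E b]
bbbkbEbEE => bbbkbbEbbEE   [E → b E b]
bbbkbbEbbEE => bbbkbbnbbEE   [E → n]
bbbkbbnbbEE => bbbkbbnbbbEbE   [E → b E b]
bbbkbbnbbbEbE => bbbkbbnbbbnbE   [E → n]
bbbkbbnbbbnbE => bbbkbbnbbbnbn   [E → n]

S => bSE => bbSEE => bbbSEEE => bbbkEEE => bbbkbEbEE => bbbkbbEbbEE => bbbkbbnbbEE => bbbkbbnbbbEbE => bbbkbbnbbbnbE => bbbkbbnbbbnbn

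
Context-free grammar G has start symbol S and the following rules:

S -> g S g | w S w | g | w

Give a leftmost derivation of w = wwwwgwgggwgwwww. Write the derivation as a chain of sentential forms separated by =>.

S => wSw   [S -> w S w]
wSw => wwSww   [S -> w S w]
wwSww => wwwSwww   [S -> w S w]
wwwSwww => wwwwSwwww   [S -> w S w]
wwwwSwwww => wwwwgSgwwww   [S -> g S g]
wwwwgSgwwww => wwwwgwSwgwwww   [S -> w S w]
wwwwgwSwgwwww => wwwwgwgSgwgwwww   [S -> g S g]
wwwwgwgSgwgwwww => wwwwgwgggwgwwww   [S -> g]

S=>wSw=>wwSww=>wwwSwww=>wwwwSwwww=>wwwwgSgwwww=>wwwwgwSwgwwww=>wwwwgwgSgwgwwww=>wwwwgwgggwgwwww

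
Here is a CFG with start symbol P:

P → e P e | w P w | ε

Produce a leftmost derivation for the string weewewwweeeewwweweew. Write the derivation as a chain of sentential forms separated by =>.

P => wPw => wePew => weePeew => weewPweew => weewePeweew => weewewPweweew => weewewwPwweweew => weewewwwPwwweweew => weewewwwePewwweweew => weewewwweePeewwweweew => weewewwweeeewwweweew

P => wPw   [P → w P w]
wPw => wePew   [P → e P e]
wePew => weePeew   [P → e P e]
weePeew => weewPweew   [P → w P w]
weewPweew => weewePeweew   [P → e P e]
weewePeweew => weewewPweweew   [P → w P w]
weewewPweweew => weewewwPwweweew   [P → w P w]
weewewwPwweweew => weewewwwPwwweweew   [P → w P w]
weewewwwPwwweweew => weewewwwePewwweweew   [P → e P e]
weewewwwePewwweweew => weewewwweePeewwweweew   [P → e P e]
weewewwweePeewwweweew => weewewwweeeewwweweew   [P → ε]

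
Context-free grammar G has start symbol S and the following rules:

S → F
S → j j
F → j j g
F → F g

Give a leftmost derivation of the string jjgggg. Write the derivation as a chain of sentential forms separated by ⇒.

S ⇒ F   [S → F]
F ⇒ Fg   [F → F g]
Fg ⇒ Fgg   [F → F g]
Fgg ⇒ Fggg   [F → F g]
Fggg ⇒ jjgggg   [F → j j g]

S ⇒ F ⇒ Fg ⇒ Fgg ⇒ Fggg ⇒ jjgggg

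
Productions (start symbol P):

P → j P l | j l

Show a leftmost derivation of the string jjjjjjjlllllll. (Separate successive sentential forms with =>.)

P=>jPl=>jjPll=>jjjPlll=>jjjjPllll=>jjjjjPlllll=>jjjjjjPllllll=>jjjjjjjlllllll

P => jPl   [P → j P l]
jPl => jjPll   [P → j P l]
jjPll => jjjPlll   [P → j P l]
jjjPlll => jjjjPllll   [P → j P l]
jjjjPllll => jjjjjPlllll   [P → j P l]
jjjjjPlllll => jjjjjjPllllll   [P → j P l]
jjjjjjPllllll => jjjjjjjlllllll   [P → j l]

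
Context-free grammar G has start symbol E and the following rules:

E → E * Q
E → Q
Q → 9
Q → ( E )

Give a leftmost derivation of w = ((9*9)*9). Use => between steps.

E => Q   [E → Q]
Q => (E)   [Q → ( E )]
(E) => (E*Q)   [E → E * Q]
(E*Q) => (Q*Q)   [E → Q]
(Q*Q) => ((E)*Q)   [Q → ( E )]
((E)*Q) => ((E*Q)*Q)   [E → E * Q]
((E*Q)*Q) => ((Q*Q)*Q)   [E → Q]
((Q*Q)*Q) => ((9*Q)*Q)   [Q → 9]
((9*Q)*Q) => ((9*9)*Q)   [Q → 9]
((9*9)*Q) => ((9*9)*9)   [Q → 9]

E=>Q=>(E)=>(E*Q)=>(Q*Q)=>((E)*Q)=>((E*Q)*Q)=>((Q*Q)*Q)=>((9*Q)*Q)=>((9*9)*Q)=>((9*9)*9)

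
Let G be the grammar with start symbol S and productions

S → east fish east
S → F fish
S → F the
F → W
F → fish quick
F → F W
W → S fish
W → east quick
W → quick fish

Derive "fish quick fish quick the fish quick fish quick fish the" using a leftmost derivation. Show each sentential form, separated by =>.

S => F the => F W the => F W W the => F W W W the => fish quick W W W the => fish quick S fish W W the => fish quick F the fish W W the => fish quick fish quick the fish W W the => fish quick fish quick the fish quick fish W the => fish quick fish quick the fish quick fish quick fish the

S => F the   [S → F the]
F the => F W the   [F → F W]
F W the => F W W the   [F → F W]
F W W the => F W W W the   [F → F W]
F W W W the => fish quick W W W the   [F → fish quick]
fish quick W W W the => fish quick S fish W W the   [W → S fish]
fish quick S fish W W the => fish quick F the fish W W the   [S → F the]
fish quick F the fish W W the => fish quick fish quick the fish W W the   [F → fish quick]
fish quick fish quick the fish W W the => fish quick fish quick the fish quick fish W the   [W → quick fish]
fish quick fish quick the fish quick fish W the => fish quick fish quick the fish quick fish quick fish the   [W → quick fish]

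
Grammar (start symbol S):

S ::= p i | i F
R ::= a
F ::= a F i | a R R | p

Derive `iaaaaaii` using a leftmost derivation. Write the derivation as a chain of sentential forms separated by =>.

S => iF => iaFi => iaaFii => iaaaRRii => iaaaaRii => iaaaaaii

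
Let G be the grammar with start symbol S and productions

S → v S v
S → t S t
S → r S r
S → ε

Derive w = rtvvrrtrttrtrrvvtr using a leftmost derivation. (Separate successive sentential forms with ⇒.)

S ⇒ rSr ⇒ rtStr ⇒ rtvSvtr ⇒ rtvvSvvtr ⇒ rtvvrSrvvtr ⇒ rtvvrrSrrvvtr ⇒ rtvvrrtStrrvvtr ⇒ rtvvrrtrSrtrrvvtr ⇒ rtvvrrtrtStrtrrvvtr ⇒ rtvvrrtrttrtrrvvtr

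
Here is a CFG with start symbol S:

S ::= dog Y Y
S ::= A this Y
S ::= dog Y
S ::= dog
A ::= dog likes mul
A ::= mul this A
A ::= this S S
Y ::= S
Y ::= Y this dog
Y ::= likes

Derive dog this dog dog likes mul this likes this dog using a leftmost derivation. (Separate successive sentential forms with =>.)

S => dog Y => dog S => dog A this Y => dog this S S this Y => dog this dog S this Y => dog this dog A this Y this Y => dog this dog dog likes mul this Y this Y => dog this dog dog likes mul this likes this Y => dog this dog dog likes mul this likes this S => dog this dog dog likes mul this likes this dog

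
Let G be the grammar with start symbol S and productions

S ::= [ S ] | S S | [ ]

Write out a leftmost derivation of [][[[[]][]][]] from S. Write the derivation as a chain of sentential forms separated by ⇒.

S ⇒ SS   [S ::= S S]
SS ⇒ []S   [S ::= [ ]]
[]S ⇒ [][S]   [S ::= [ S ]]
[][S] ⇒ [][SS]   [S ::= S S]
[][SS] ⇒ [][[S]S]   [S ::= [ S ]]
[][[S]S] ⇒ [][[SS]S]   [S ::= S S]
[][[SS]S] ⇒ [][[[S]S]S]   [S ::= [ S ]]
[][[[S]S]S] ⇒ [][[[[]]S]S]   [S ::= [ ]]
[][[[[]]S]S] ⇒ [][[[[]][]]S]   [S ::= [ ]]
[][[[[]][]]S] ⇒ [][[[[]][]][]]   [S ::= [ ]]

S ⇒ SS ⇒ []S ⇒ [][S] ⇒ [][SS] ⇒ [][[S]S] ⇒ [][[SS]S] ⇒ [][[[S]S]S] ⇒ [][[[[]]S]S] ⇒ [][[[[]][]]S] ⇒ [][[[[]][]][]]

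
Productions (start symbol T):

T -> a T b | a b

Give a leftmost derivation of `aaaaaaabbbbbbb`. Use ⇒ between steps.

T ⇒ aTb ⇒ aaTbb ⇒ aaaTbbb ⇒ aaaaTbbbb ⇒ aaaaaTbbbbb ⇒ aaaaaaTbbbbbb ⇒ aaaaaaabbbbbbb

T ⇒ aTb   [T -> a T b]
aTb ⇒ aaTbb   [T -> a T b]
aaTbb ⇒ aaaTbbb   [T -> a T b]
aaaTbbb ⇒ aaaaTbbbb   [T -> a T b]
aaaaTbbbb ⇒ aaaaaTbbbbb   [T -> a T b]
aaaaaTbbbbb ⇒ aaaaaaTbbbbbb   [T -> a T b]
aaaaaaTbbbbbb ⇒ aaaaaaabbbbbbb   [T -> a b]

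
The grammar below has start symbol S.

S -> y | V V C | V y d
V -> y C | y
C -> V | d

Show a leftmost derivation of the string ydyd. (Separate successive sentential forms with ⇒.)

S ⇒ VVC ⇒ yCVC ⇒ ydVC ⇒ ydyC ⇒ ydyd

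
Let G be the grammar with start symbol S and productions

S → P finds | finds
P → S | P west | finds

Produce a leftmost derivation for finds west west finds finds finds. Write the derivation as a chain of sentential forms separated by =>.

S => P finds   [S → P finds]
P finds => S finds   [P → S]
S finds => P finds finds   [S → P finds]
P finds finds => S finds finds   [P → S]
S finds finds => P finds finds finds   [S → P finds]
P finds finds finds => P west finds finds finds   [P → P west]
P west finds finds finds => P west west finds finds finds   [P → P west]
P west west finds finds finds => finds west west finds finds finds   [P → finds]

S => P finds => S finds => P finds finds => S finds finds => P finds finds finds => P west finds finds finds => P west west finds finds finds => finds west west finds finds finds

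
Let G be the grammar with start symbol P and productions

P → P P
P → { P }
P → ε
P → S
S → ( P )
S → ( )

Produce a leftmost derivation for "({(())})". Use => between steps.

P => PP   [P → P P]
PP => SP   [P → S]
SP => (P)P   [S → ( P )]
(P)P => ({P})P   [P → { P }]
({P})P => ({S})P   [P → S]
({S})P => ({(P)})P   [S → ( P )]
({(P)})P => ({(S)})P   [P → S]
({(S)})P => ({((P))})P   [S → ( P )]
({((P))})P => ({(())})P   [P → ε]
({(())})P => ({(())})   [P → ε]

P=>PP=>SP=>(P)P=>({P})P=>({S})P=>({(P)})P=>({(S)})P=>({((P))})P=>({(())})P=>({(())})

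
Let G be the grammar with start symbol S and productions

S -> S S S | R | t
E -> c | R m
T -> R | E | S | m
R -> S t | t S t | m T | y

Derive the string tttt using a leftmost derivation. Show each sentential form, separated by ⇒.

S⇒SSS⇒RSS⇒StSS⇒ttSS⇒tttS⇒tttt

S ⇒ SSS   [S -> S S S]
SSS ⇒ RSS   [S -> R]
RSS ⇒ StSS   [R -> S t]
StSS ⇒ ttSS   [S -> t]
ttSS ⇒ tttS   [S -> t]
tttS ⇒ tttt   [S -> t]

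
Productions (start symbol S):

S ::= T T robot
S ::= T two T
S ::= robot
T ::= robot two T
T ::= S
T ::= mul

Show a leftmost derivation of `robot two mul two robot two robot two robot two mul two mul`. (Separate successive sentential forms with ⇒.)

S ⇒ T two T ⇒ S two T ⇒ T two T two T ⇒ robot two T two T two T ⇒ robot two mul two T two T ⇒ robot two mul two robot two T two T ⇒ robot two mul two robot two robot two T two T ⇒ robot two mul two robot two robot two robot two T two T ⇒ robot two mul two robot two robot two robot two mul two T ⇒ robot two mul two robot two robot two robot two mul two mul

S ⇒ T two T   [S ::= T two T]
T two T ⇒ S two T   [T ::= S]
S two T ⇒ T two T two T   [S ::= T two T]
T two T two T ⇒ robot two T two T two T   [T ::= robot two T]
robot two T two T two T ⇒ robot two mul two T two T   [T ::= mul]
robot two mul two T two T ⇒ robot two mul two robot two T two T   [T ::= robot two T]
robot two mul two robot two T two T ⇒ robot two mul two robot two robot two T two T   [T ::= robot two T]
robot two mul two robot two robot two T two T ⇒ robot two mul two robot two robot two robot two T two T   [T ::= robot two T]
robot two mul two robot two robot two robot two T two T ⇒ robot two mul two robot two robot two robot two mul two T   [T ::= mul]
robot two mul two robot two robot two robot two mul two T ⇒ robot two mul two robot two robot two robot two mul two mul   [T ::= mul]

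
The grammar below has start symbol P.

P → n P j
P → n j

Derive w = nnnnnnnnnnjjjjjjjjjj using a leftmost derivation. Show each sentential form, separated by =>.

P => nPj => nnPjj => nnnPjjj => nnnnPjjjj => nnnnnPjjjjj => nnnnnnPjjjjjj => nnnnnnnPjjjjjjj => nnnnnnnnPjjjjjjjj => nnnnnnnnnPjjjjjjjjj => nnnnnnnnnnjjjjjjjjjj

P => nPj   [P → n P j]
nPj => nnPjj   [P → n P j]
nnPjj => nnnPjjj   [P → n P j]
nnnPjjj => nnnnPjjjj   [P → n P j]
nnnnPjjjj => nnnnnPjjjjj   [P → n P j]
nnnnnPjjjjj => nnnnnnPjjjjjj   [P → n P j]
nnnnnnPjjjjjj => nnnnnnnPjjjjjjj   [P → n P j]
nnnnnnnPjjjjjjj => nnnnnnnnPjjjjjjjj   [P → n P j]
nnnnnnnnPjjjjjjjj => nnnnnnnnnPjjjjjjjjj   [P → n P j]
nnnnnnnnnPjjjjjjjjj => nnnnnnnnnnjjjjjjjjjj   [P → n j]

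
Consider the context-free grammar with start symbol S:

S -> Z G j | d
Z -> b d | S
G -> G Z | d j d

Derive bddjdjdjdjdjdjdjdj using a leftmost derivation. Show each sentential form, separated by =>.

S => ZGj   [S -> Z G j]
ZGj => SGj   [Z -> S]
SGj => ZGjGj   [S -> Z G j]
ZGjGj => SGjGj   [Z -> S]
SGjGj => ZGjGjGj   [S -> Z G j]
ZGjGjGj => SGjGjGj   [Z -> S]
SGjGjGj => ZGjGjGjGj   [S -> Z G j]
ZGjGjGjGj => bdGjGjGjGj   [Z -> b d]
bdGjGjGjGj => bddjdjGjGjGj   [G -> d j d]
bddjdjGjGjGj => bddjdjdjdjGjGj   [G -> d j d]
bddjdjdjdjGjGj => bddjdjdjdjdjdjGj   [G -> d j d]
bddjdjdjdjdjdjGj => bddjdjdjdjdjdjdjdj   [G -> d j d]

S => ZGj => SGj => ZGjGj => SGjGj => ZGjGjGj => SGjGjGj => ZGjGjGjGj => bdGjGjGjGj => bddjdjGjGjGj => bddjdjdjdjGjGj => bddjdjdjdjdjdjGj => bddjdjdjdjdjdjdjdj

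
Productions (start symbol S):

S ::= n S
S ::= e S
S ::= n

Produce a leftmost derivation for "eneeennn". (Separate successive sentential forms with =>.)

S=>eS=>enS=>eneS=>eneeS=>eneeeS=>eneeenS=>eneeennS=>eneeennn

S => eS   [S ::= e S]
eS => enS   [S ::= n S]
enS => eneS   [S ::= e S]
eneS => eneeS   [S ::= e S]
eneeS => eneeeS   [S ::= e S]
eneeeS => eneeenS   [S ::= n S]
eneeenS => eneeennS   [S ::= n S]
eneeennS => eneeennn   [S ::= n]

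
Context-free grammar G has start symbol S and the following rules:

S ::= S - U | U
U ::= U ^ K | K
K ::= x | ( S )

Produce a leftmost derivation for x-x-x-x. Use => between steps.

S => S-U => S-U-U => S-U-U-U => U-U-U-U => K-U-U-U => x-U-U-U => x-K-U-U => x-x-U-U => x-x-K-U => x-x-x-U => x-x-x-K => x-x-x-x

S => S-U   [S ::= S - U]
S-U => S-U-U   [S ::= S - U]
S-U-U => S-U-U-U   [S ::= S - U]
S-U-U-U => U-U-U-U   [S ::= U]
U-U-U-U => K-U-U-U   [U ::= K]
K-U-U-U => x-U-U-U   [K ::= x]
x-U-U-U => x-K-U-U   [U ::= K]
x-K-U-U => x-x-U-U   [K ::= x]
x-x-U-U => x-x-K-U   [U ::= K]
x-x-K-U => x-x-x-U   [K ::= x]
x-x-x-U => x-x-x-K   [U ::= K]
x-x-x-K => x-x-x-x   [K ::= x]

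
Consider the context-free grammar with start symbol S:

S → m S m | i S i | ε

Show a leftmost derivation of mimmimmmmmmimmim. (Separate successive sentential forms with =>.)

S => mSm   [S → m S m]
mSm => miSim   [S → i S i]
miSim => mimSmim   [S → m S m]
mimSmim => mimmSmmim   [S → m S m]
mimmSmmim => mimmiSimmim   [S → i S i]
mimmiSimmim => mimmimSmimmim   [S → m S m]
mimmimSmimmim => mimmimmSmmimmim   [S → m S m]
mimmimmSmmimmim => mimmimmmSmmmimmim   [S → m S m]
mimmimmmSmmmimmim => mimmimmmmmmimmim   [S → ε]

S=>mSm=>miSim=>mimSmim=>mimmSmmim=>mimmiSimmim=>mimmimSmimmim=>mimmimmSmmimmim=>mimmimmmSmmmimmim=>mimmimmmmmmimmim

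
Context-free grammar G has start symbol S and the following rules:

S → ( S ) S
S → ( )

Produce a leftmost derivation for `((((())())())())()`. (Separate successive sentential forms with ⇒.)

S ⇒ (S)S   [S → ( S ) S]
(S)S ⇒ ((S)S)S   [S → ( S ) S]
((S)S)S ⇒ (((S)S)S)S   [S → ( S ) S]
(((S)S)S)S ⇒ ((((S)S)S)S)S   [S → ( S ) S]
((((S)S)S)S)S ⇒ ((((())S)S)S)S   [S → ( )]
((((())S)S)S)S ⇒ ((((())())S)S)S   [S → ( )]
((((())())S)S)S ⇒ ((((())())())S)S   [S → ( )]
((((())())())S)S ⇒ ((((())())())())S   [S → ( )]
((((())())())())S ⇒ ((((())())())())()   [S → ( )]

S ⇒ (S)S ⇒ ((S)S)S ⇒ (((S)S)S)S ⇒ ((((S)S)S)S)S ⇒ ((((())S)S)S)S ⇒ ((((())())S)S)S ⇒ ((((())())())S)S ⇒ ((((())())())())S ⇒ ((((())())())())()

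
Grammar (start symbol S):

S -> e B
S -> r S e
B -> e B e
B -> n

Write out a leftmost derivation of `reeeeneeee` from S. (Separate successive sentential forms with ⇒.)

S ⇒ rSe ⇒ reBe ⇒ reeBee ⇒ reeeBeee ⇒ reeeeBeeee ⇒ reeeeneeee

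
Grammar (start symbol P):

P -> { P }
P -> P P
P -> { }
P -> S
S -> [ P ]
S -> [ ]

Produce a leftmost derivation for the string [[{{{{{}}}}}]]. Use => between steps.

P => S   [P -> S]
S => [P]   [S -> [ P ]]
[P] => [S]   [P -> S]
[S] => [[P]]   [S -> [ P ]]
[[P]] => [[{P}]]   [P -> { P }]
[[{P}]] => [[{{P}}]]   [P -> { P }]
[[{{P}}]] => [[{{{P}}}]]   [P -> { P }]
[[{{{P}}}]] => [[{{{{P}}}}]]   [P -> { P }]
[[{{{{P}}}}]] => [[{{{{{}}}}}]]   [P -> { }]

P => S => [P] => [S] => [[P]] => [[{P}]] => [[{{P}}]] => [[{{{P}}}]] => [[{{{{P}}}}]] => [[{{{{{}}}}}]]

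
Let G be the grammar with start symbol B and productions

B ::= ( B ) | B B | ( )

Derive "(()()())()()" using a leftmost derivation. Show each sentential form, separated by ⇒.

B ⇒ BB ⇒ BBB ⇒ (B)BB ⇒ (BB)BB ⇒ (BBB)BB ⇒ (()BB)BB ⇒ (()()B)BB ⇒ (()()())BB ⇒ (()()())()B ⇒ (()()())()()

B ⇒ BB   [B ::= B B]
BB ⇒ BBB   [B ::= B B]
BBB ⇒ (B)BB   [B ::= ( B )]
(B)BB ⇒ (BB)BB   [B ::= B B]
(BB)BB ⇒ (BBB)BB   [B ::= B B]
(BBB)BB ⇒ (()BB)BB   [B ::= ( )]
(()BB)BB ⇒ (()()B)BB   [B ::= ( )]
(()()B)BB ⇒ (()()())BB   [B ::= ( )]
(()()())BB ⇒ (()()())()B   [B ::= ( )]
(()()())()B ⇒ (()()())()()   [B ::= ( )]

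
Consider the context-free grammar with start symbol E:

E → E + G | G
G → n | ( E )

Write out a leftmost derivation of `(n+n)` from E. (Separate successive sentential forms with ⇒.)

E ⇒ G ⇒ (E) ⇒ (E+G) ⇒ (G+G) ⇒ (n+G) ⇒ (n+n)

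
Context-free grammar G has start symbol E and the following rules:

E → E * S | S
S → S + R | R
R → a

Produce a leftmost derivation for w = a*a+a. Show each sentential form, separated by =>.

E => E*S   [E → E * S]
E*S => S*S   [E → S]
S*S => R*S   [S → R]
R*S => a*S   [R → a]
a*S => a*S+R   [S → S + R]
a*S+R => a*R+R   [S → R]
a*R+R => a*a+R   [R → a]
a*a+R => a*a+a   [R → a]

E => E*S => S*S => R*S => a*S => a*S+R => a*R+R => a*a+R => a*a+a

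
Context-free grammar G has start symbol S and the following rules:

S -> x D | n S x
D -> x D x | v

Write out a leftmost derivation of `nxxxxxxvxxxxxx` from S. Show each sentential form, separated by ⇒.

S ⇒ nSx ⇒ nxDx ⇒ nxxDxx ⇒ nxxxDxxx ⇒ nxxxxDxxxx ⇒ nxxxxxDxxxxx ⇒ nxxxxxxDxxxxxx ⇒ nxxxxxxvxxxxxx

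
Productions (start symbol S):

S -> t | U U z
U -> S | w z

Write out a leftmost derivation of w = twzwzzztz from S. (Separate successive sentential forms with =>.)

S => UUz => SUz => UUzUz => SUzUz => tUzUz => tSzUz => tUUzzUz => twzUzzUz => twzwzzzUz => twzwzzzSz => twzwzzztz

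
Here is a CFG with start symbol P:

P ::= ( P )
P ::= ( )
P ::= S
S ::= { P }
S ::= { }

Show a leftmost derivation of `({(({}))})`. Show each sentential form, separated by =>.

P=>(P)=>(S)=>({P})=>({(P)})=>({((P))})=>({((S))})=>({(({}))})

P => (P)   [P ::= ( P )]
(P) => (S)   [P ::= S]
(S) => ({P})   [S ::= { P }]
({P}) => ({(P)})   [P ::= ( P )]
({(P)}) => ({((P))})   [P ::= ( P )]
({((P))}) => ({((S))})   [P ::= S]
({((S))}) => ({(({}))})   [S ::= { }]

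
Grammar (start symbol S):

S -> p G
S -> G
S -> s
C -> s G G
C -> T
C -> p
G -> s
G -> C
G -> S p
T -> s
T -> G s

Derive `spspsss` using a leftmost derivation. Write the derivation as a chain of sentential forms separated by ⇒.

S⇒G⇒C⇒sGG⇒sSpG⇒spGpG⇒spCpG⇒spTpG⇒spspG⇒spspC⇒spspsGG⇒spspssG⇒spspsss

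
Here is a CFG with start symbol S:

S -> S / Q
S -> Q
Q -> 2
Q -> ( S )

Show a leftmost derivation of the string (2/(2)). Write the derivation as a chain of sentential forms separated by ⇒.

S ⇒ Q   [S -> Q]
Q ⇒ (S)   [Q -> ( S )]
(S) ⇒ (S/Q)   [S -> S / Q]
(S/Q) ⇒ (Q/Q)   [S -> Q]
(Q/Q) ⇒ (2/Q)   [Q -> 2]
(2/Q) ⇒ (2/(S))   [Q -> ( S )]
(2/(S)) ⇒ (2/(Q))   [S -> Q]
(2/(Q)) ⇒ (2/(2))   [Q -> 2]

S ⇒ Q ⇒ (S) ⇒ (S/Q) ⇒ (Q/Q) ⇒ (2/Q) ⇒ (2/(S)) ⇒ (2/(Q)) ⇒ (2/(2))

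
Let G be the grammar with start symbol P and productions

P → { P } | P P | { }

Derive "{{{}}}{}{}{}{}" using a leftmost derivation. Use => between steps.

P => PP => PPP => PPPP => {P}PPP => {{P}}PPP => {{{}}}PPP => {{{}}}{}PP => {{{}}}{}{}P => {{{}}}{}{}PP => {{{}}}{}{}{}P => {{{}}}{}{}{}{}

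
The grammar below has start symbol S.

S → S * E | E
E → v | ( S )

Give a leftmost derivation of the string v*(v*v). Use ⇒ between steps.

S ⇒ S*E ⇒ E*E ⇒ v*E ⇒ v*(S) ⇒ v*(S*E) ⇒ v*(E*E) ⇒ v*(v*E) ⇒ v*(v*v)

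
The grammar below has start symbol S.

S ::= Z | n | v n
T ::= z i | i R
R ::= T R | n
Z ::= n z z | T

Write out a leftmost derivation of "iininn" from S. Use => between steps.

S=>Z=>T=>iR=>iTR=>iiRR=>iinR=>iinTR=>iiniRR=>iininR=>iininn

S => Z   [S ::= Z]
Z => T   [Z ::= T]
T => iR   [T ::= i R]
iR => iTR   [R ::= T R]
iTR => iiRR   [T ::= i R]
iiRR => iinR   [R ::= n]
iinR => iinTR   [R ::= T R]
iinTR => iiniRR   [T ::= i R]
iiniRR => iininR   [R ::= n]
iininR => iininn   [R ::= n]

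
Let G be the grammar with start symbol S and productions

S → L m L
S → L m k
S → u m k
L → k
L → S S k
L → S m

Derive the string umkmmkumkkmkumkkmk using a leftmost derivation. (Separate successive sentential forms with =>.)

S => Lmk => SSkmk => LmkSkmk => SSkmkSkmk => LmLSkmkSkmk => SmmLSkmkSkmk => umkmmLSkmkSkmk => umkmmkSkmkSkmk => umkmmkumkkmkSkmk => umkmmkumkkmkumkkmk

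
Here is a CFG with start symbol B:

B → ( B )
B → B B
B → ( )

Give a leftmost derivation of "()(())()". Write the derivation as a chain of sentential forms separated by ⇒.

B ⇒ BB ⇒ BBB ⇒ ()BB ⇒ ()(B)B ⇒ ()(())B ⇒ ()(())()

B ⇒ BB   [B → B B]
BB ⇒ BBB   [B → B B]
BBB ⇒ ()BB   [B → ( )]
()BB ⇒ ()(B)B   [B → ( B )]
()(B)B ⇒ ()(())B   [B → ( )]
()(())B ⇒ ()(())()   [B → ( )]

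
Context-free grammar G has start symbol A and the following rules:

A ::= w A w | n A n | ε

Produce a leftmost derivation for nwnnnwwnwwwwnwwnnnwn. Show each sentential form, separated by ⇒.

A ⇒ nAn   [A ::= n A n]
nAn ⇒ nwAwn   [A ::= w A w]
nwAwn ⇒ nwnAnwn   [A ::= n A n]
nwnAnwn ⇒ nwnnAnnwn   [A ::= n A n]
nwnnAnnwn ⇒ nwnnnAnnnwn   [A ::= n A n]
nwnnnAnnnwn ⇒ nwnnnwAwnnnwn   [A ::= w A w]
nwnnnwAwnnnwn ⇒ nwnnnwwAwwnnnwn   [A ::= w A w]
nwnnnwwAwwnnnwn ⇒ nwnnnwwnAnwwnnnwn   [A ::= n A n]
nwnnnwwnAnwwnnnwn ⇒ nwnnnwwnwAwnwwnnnwn   [A ::= w A w]
nwnnnwwnwAwnwwnnnwn ⇒ nwnnnwwnwwAwwnwwnnnwn   [A ::= w A w]
nwnnnwwnwwAwwnwwnnnwn ⇒ nwnnnwwnwwwwnwwnnnwn   [A ::= ε]

A ⇒ nAn ⇒ nwAwn ⇒ nwnAnwn ⇒ nwnnAnnwn ⇒ nwnnnAnnnwn ⇒ nwnnnwAwnnnwn ⇒ nwnnnwwAwwnnnwn ⇒ nwnnnwwnAnwwnnnwn ⇒ nwnnnwwnwAwnwwnnnwn ⇒ nwnnnwwnwwAwwnwwnnnwn ⇒ nwnnnwwnwwwwnwwnnnwn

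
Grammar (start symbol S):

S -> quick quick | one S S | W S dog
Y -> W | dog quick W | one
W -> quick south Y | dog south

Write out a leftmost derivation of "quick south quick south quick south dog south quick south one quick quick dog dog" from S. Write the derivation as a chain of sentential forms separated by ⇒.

S ⇒ W S dog ⇒ quick south Y S dog ⇒ quick south W S dog ⇒ quick south quick south Y S dog ⇒ quick south quick south W S dog ⇒ quick south quick south quick south Y S dog ⇒ quick south quick south quick south W S dog ⇒ quick south quick south quick south dog south S dog ⇒ quick south quick south quick south dog south W S dog dog ⇒ quick south quick south quick south dog south quick south Y S dog dog ⇒ quick south quick south quick south dog south quick south one S dog dog ⇒ quick south quick south quick south dog south quick south one quick quick dog dog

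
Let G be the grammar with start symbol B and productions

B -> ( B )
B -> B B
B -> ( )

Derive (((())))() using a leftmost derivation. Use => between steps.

B=>BB=>(B)B=>((B))B=>(((B)))B=>(((())))B=>(((())))()

B => BB   [B -> B B]
BB => (B)B   [B -> ( B )]
(B)B => ((B))B   [B -> ( B )]
((B))B => (((B)))B   [B -> ( B )]
(((B)))B => (((())))B   [B -> ( )]
(((())))B => (((())))()   [B -> ( )]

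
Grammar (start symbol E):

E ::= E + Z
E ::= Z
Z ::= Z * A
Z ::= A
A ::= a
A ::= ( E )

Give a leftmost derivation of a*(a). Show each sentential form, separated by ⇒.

E⇒Z⇒Z*A⇒A*A⇒a*A⇒a*(E)⇒a*(Z)⇒a*(A)⇒a*(a)

E ⇒ Z   [E ::= Z]
Z ⇒ Z*A   [Z ::= Z * A]
Z*A ⇒ A*A   [Z ::= A]
A*A ⇒ a*A   [A ::= a]
a*A ⇒ a*(E)   [A ::= ( E )]
a*(E) ⇒ a*(Z)   [E ::= Z]
a*(Z) ⇒ a*(A)   [Z ::= A]
a*(A) ⇒ a*(a)   [A ::= a]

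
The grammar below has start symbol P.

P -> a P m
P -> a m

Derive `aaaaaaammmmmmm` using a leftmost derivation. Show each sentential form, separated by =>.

P => aPm   [P -> a P m]
aPm => aaPmm   [P -> a P m]
aaPmm => aaaPmmm   [P -> a P m]
aaaPmmm => aaaaPmmmm   [P -> a P m]
aaaaPmmmm => aaaaaPmmmmm   [P -> a P m]
aaaaaPmmmmm => aaaaaaPmmmmmm   [P -> a P m]
aaaaaaPmmmmmm => aaaaaaammmmmmm   [P -> a m]

P => aPm => aaPmm => aaaPmmm => aaaaPmmmm => aaaaaPmmmmm => aaaaaaPmmmmmm => aaaaaaammmmmmm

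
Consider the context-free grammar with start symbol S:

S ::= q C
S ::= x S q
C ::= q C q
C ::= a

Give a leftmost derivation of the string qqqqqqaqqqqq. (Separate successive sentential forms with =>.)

S=>qC=>qqCq=>qqqCqq=>qqqqCqqq=>qqqqqCqqqq=>qqqqqqCqqqqq=>qqqqqqaqqqqq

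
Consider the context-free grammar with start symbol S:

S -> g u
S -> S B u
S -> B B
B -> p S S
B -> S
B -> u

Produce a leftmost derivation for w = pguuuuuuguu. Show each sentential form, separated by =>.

S => BB => pSSB => pSBuSB => pSBuBuSB => pBBBuBuSB => pSBBuBuSB => pguBBuBuSB => pguuBuBuSB => pguuuuBuSB => pguuuuuuSB => pguuuuuuguB => pguuuuuuguu

S => BB   [S -> B B]
BB => pSSB   [B -> p S S]
pSSB => pSBuSB   [S -> S B u]
pSBuSB => pSBuBuSB   [S -> S B u]
pSBuBuSB => pBBBuBuSB   [S -> B B]
pBBBuBuSB => pSBBuBuSB   [B -> S]
pSBBuBuSB => pguBBuBuSB   [S -> g u]
pguBBuBuSB => pguuBuBuSB   [B -> u]
pguuBuBuSB => pguuuuBuSB   [B -> u]
pguuuuBuSB => pguuuuuuSB   [B -> u]
pguuuuuuSB => pguuuuuuguB   [S -> g u]
pguuuuuuguB => pguuuuuuguu   [B -> u]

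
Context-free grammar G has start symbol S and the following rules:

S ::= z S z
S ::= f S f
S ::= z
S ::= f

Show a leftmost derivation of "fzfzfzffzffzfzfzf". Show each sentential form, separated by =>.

S => fSf   [S ::= f S f]
fSf => fzSzf   [S ::= z S z]
fzSzf => fzfSfzf   [S ::= f S f]
fzfSfzf => fzfzSzfzf   [S ::= z S z]
fzfzSzfzf => fzfzfSfzfzf   [S ::= f S f]
fzfzfSfzfzf => fzfzfzSzfzfzf   [S ::= z S z]
fzfzfzSzfzfzf => fzfzfzfSfzfzfzf   [S ::= f S f]
fzfzfzfSfzfzfzf => fzfzfzffSffzfzfzf   [S ::= f S f]
fzfzfzffSffzfzfzf => fzfzfzffzffzfzfzf   [S ::= z]

S => fSf => fzSzf => fzfSfzf => fzfzSzfzf => fzfzfSfzfzf => fzfzfzSzfzfzf => fzfzfzfSfzfzfzf => fzfzfzffSffzfzfzf => fzfzfzffzffzfzfzf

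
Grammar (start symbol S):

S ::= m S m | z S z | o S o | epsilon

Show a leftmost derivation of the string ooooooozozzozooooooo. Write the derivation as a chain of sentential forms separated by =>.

S => oSo => ooSoo => oooSooo => ooooSoooo => oooooSooooo => ooooooSoooooo => oooooooSooooooo => ooooooozSzooooooo => ooooooozoSozooooooo => ooooooozozSzozooooooo => ooooooozozzozooooooo

S => oSo   [S ::= o S o]
oSo => ooSoo   [S ::= o S o]
ooSoo => oooSooo   [S ::= o S o]
oooSooo => ooooSoooo   [S ::= o S o]
ooooSoooo => oooooSooooo   [S ::= o S o]
oooooSooooo => ooooooSoooooo   [S ::= o S o]
ooooooSoooooo => oooooooSooooooo   [S ::= o S o]
oooooooSooooooo => ooooooozSzooooooo   [S ::= z S z]
ooooooozSzooooooo => ooooooozoSozooooooo   [S ::= o S o]
ooooooozoSozooooooo => ooooooozozSzozooooooo   [S ::= z S z]
ooooooozozSzozooooooo => ooooooozozzozooooooo   [S ::= epsilon]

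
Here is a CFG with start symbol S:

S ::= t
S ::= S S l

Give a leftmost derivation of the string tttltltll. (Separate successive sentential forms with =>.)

S => SSl   [S ::= S S l]
SSl => tSl   [S ::= t]
tSl => tSSll   [S ::= S S l]
tSSll => tSSlSll   [S ::= S S l]
tSSlSll => tSSlSlSll   [S ::= S S l]
tSSlSlSll => ttSlSlSll   [S ::= t]
ttSlSlSll => tttlSlSll   [S ::= t]
tttlSlSll => tttltlSll   [S ::= t]
tttltlSll => tttltltll   [S ::= t]

S=>SSl=>tSl=>tSSll=>tSSlSll=>tSSlSlSll=>ttSlSlSll=>tttlSlSll=>tttltlSll=>tttltltll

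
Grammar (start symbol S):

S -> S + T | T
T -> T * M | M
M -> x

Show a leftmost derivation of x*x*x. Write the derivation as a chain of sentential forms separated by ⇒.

S ⇒ T ⇒ T*M ⇒ T*M*M ⇒ M*M*M ⇒ x*M*M ⇒ x*x*M ⇒ x*x*x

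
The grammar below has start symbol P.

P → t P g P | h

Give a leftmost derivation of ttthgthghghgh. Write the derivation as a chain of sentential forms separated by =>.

P => tPgP => ttPgPgP => tttPgPgPgP => ttthgPgPgP => ttthgtPgPgPgP => ttthgthgPgPgP => ttthgthghgPgP => ttthgthghghgP => ttthgthghghgh

P => tPgP   [P → t P g P]
tPgP => ttPgPgP   [P → t P g P]
ttPgPgP => tttPgPgPgP   [P → t P g P]
tttPgPgPgP => ttthgPgPgP   [P → h]
ttthgPgPgP => ttthgtPgPgPgP   [P → t P g P]
ttthgtPgPgPgP => ttthgthgPgPgP   [P → h]
ttthgthgPgPgP => ttthgthghgPgP   [P → h]
ttthgthghgPgP => ttthgthghghgP   [P → h]
ttthgthghghgP => ttthgthghghgh   [P → h]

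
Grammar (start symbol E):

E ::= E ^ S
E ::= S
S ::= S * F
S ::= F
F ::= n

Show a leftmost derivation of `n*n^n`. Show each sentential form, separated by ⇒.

E ⇒ E^S   [E ::= E ^ S]
E^S ⇒ S^S   [E ::= S]
S^S ⇒ S*F^S   [S ::= S * F]
S*F^S ⇒ F*F^S   [S ::= F]
F*F^S ⇒ n*F^S   [F ::= n]
n*F^S ⇒ n*n^S   [F ::= n]
n*n^S ⇒ n*n^F   [S ::= F]
n*n^F ⇒ n*n^n   [F ::= n]

E⇒E^S⇒S^S⇒S*F^S⇒F*F^S⇒n*F^S⇒n*n^S⇒n*n^F⇒n*n^n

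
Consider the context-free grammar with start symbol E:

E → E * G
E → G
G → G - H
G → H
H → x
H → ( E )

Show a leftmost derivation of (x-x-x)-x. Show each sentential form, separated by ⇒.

E ⇒ G   [E → G]
G ⇒ G-H   [G → G - H]
G-H ⇒ H-H   [G → H]
H-H ⇒ (E)-H   [H → ( E )]
(E)-H ⇒ (G)-H   [E → G]
(G)-H ⇒ (G-H)-H   [G → G - H]
(G-H)-H ⇒ (G-H-H)-H   [G → G - H]
(G-H-H)-H ⇒ (H-H-H)-H   [G → H]
(H-H-H)-H ⇒ (x-H-H)-H   [H → x]
(x-H-H)-H ⇒ (x-x-H)-H   [H → x]
(x-x-H)-H ⇒ (x-x-x)-H   [H → x]
(x-x-x)-H ⇒ (x-x-x)-x   [H → x]

E ⇒ G ⇒ G-H ⇒ H-H ⇒ (E)-H ⇒ (G)-H ⇒ (G-H)-H ⇒ (G-H-H)-H ⇒ (H-H-H)-H ⇒ (x-H-H)-H ⇒ (x-x-H)-H ⇒ (x-x-x)-H ⇒ (x-x-x)-x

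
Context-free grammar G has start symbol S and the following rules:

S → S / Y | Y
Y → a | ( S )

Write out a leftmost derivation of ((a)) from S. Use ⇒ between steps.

S ⇒ Y   [S → Y]
Y ⇒ (S)   [Y → ( S )]
(S) ⇒ (Y)   [S → Y]
(Y) ⇒ ((S))   [Y → ( S )]
((S)) ⇒ ((Y))   [S → Y]
((Y)) ⇒ ((a))   [Y → a]

S ⇒ Y ⇒ (S) ⇒ (Y) ⇒ ((S)) ⇒ ((Y)) ⇒ ((a))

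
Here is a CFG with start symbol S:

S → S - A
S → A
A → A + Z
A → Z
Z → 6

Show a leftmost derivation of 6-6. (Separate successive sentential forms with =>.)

S => S-A => A-A => Z-A => 6-A => 6-Z => 6-6

S => S-A   [S → S - A]
S-A => A-A   [S → A]
A-A => Z-A   [A → Z]
Z-A => 6-A   [Z → 6]
6-A => 6-Z   [A → Z]
6-Z => 6-6   [Z → 6]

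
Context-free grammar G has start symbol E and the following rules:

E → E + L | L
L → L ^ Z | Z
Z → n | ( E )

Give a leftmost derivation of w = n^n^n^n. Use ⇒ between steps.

E ⇒ L ⇒ L^Z ⇒ L^Z^Z ⇒ L^Z^Z^Z ⇒ Z^Z^Z^Z ⇒ n^Z^Z^Z ⇒ n^n^Z^Z ⇒ n^n^n^Z ⇒ n^n^n^n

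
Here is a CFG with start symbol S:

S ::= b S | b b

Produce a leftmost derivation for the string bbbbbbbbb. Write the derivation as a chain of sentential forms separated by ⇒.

S ⇒ bS ⇒ bbS ⇒ bbbS ⇒ bbbbS ⇒ bbbbbS ⇒ bbbbbbS ⇒ bbbbbbbS ⇒ bbbbbbbbb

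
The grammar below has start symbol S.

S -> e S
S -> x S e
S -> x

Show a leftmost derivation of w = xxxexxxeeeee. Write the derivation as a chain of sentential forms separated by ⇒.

S ⇒ xSe   [S -> x S e]
xSe ⇒ xxSee   [S -> x S e]
xxSee ⇒ xxxSeee   [S -> x S e]
xxxSeee ⇒ xxxeSeee   [S -> e S]
xxxeSeee ⇒ xxxexSeeee   [S -> x S e]
xxxexSeeee ⇒ xxxexxSeeeee   [S -> x S e]
xxxexxSeeeee ⇒ xxxexxxeeeee   [S -> x]

S ⇒ xSe ⇒ xxSee ⇒ xxxSeee ⇒ xxxeSeee ⇒ xxxexSeeee ⇒ xxxexxSeeeee ⇒ xxxexxxeeeee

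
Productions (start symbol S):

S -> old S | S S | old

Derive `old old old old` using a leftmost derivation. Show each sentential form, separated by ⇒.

S ⇒ S S ⇒ old S S ⇒ old S S S ⇒ old old S S ⇒ old old old S ⇒ old old old old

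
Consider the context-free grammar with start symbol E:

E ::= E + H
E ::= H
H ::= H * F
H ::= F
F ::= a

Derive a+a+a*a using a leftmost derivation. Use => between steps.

E => E+H   [E ::= E + H]
E+H => E+H+H   [E ::= E + H]
E+H+H => H+H+H   [E ::= H]
H+H+H => F+H+H   [H ::= F]
F+H+H => a+H+H   [F ::= a]
a+H+H => a+F+H   [H ::= F]
a+F+H => a+a+H   [F ::= a]
a+a+H => a+a+H*F   [H ::= H * F]
a+a+H*F => a+a+F*F   [H ::= F]
a+a+F*F => a+a+a*F   [F ::= a]
a+a+a*F => a+a+a*a   [F ::= a]

E => E+H => E+H+H => H+H+H => F+H+H => a+H+H => a+F+H => a+a+H => a+a+H*F => a+a+F*F => a+a+a*F => a+a+a*a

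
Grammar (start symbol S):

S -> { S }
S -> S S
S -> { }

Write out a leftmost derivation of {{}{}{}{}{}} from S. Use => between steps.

S => {S} => {SS} => {SSS} => {{}SS} => {{}SSS} => {{}SSSS} => {{}{}SSS} => {{}{}{}SS} => {{}{}{}{}S} => {{}{}{}{}{}}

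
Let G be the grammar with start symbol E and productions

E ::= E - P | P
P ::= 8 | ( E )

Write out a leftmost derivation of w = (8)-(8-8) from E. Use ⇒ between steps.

E ⇒ E-P ⇒ P-P ⇒ (E)-P ⇒ (P)-P ⇒ (8)-P ⇒ (8)-(E) ⇒ (8)-(E-P) ⇒ (8)-(P-P) ⇒ (8)-(8-P) ⇒ (8)-(8-8)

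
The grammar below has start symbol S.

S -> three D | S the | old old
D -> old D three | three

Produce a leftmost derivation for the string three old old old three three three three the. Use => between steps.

S => S the => three D the => three old D three the => three old old D three three the => three old old old D three three three the => three old old old three three three three the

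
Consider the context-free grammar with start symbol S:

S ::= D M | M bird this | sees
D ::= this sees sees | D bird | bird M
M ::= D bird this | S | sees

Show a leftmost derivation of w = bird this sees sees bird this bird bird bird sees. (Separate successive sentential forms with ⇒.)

S ⇒ D M   [S ::= D M]
D M ⇒ D bird M   [D ::= D bird]
D bird M ⇒ D bird bird M   [D ::= D bird]
D bird bird M ⇒ D bird bird bird M   [D ::= D bird]
D bird bird bird M ⇒ bird M bird bird bird M   [D ::= bird M]
bird M bird bird bird M ⇒ bird D bird this bird bird bird M   [M ::= D bird this]
bird D bird this bird bird bird M ⇒ bird this sees sees bird this bird bird bird M   [D ::= this sees sees]
bird this sees sees bird this bird bird bird M ⇒ bird this sees sees bird this bird bird bird sees   [M ::= sees]

S ⇒ D M ⇒ D bird M ⇒ D bird bird M ⇒ D bird bird bird M ⇒ bird M bird bird bird M ⇒ bird D bird this bird bird bird M ⇒ bird this sees sees bird this bird bird bird M ⇒ bird this sees sees bird this bird bird bird sees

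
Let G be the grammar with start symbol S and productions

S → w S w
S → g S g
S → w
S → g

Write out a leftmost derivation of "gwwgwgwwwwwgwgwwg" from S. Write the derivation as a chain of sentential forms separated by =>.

S => gSg   [S → g S g]
gSg => gwSwg   [S → w S w]
gwSwg => gwwSwwg   [S → w S w]
gwwSwwg => gwwgSgwwg   [S → g S g]
gwwgSgwwg => gwwgwSwgwwg   [S → w S w]
gwwgwSwgwwg => gwwgwgSgwgwwg   [S → g S g]
gwwgwgSgwgwwg => gwwgwgwSwgwgwwg   [S → w S w]
gwwgwgwSwgwgwwg => gwwgwgwwSwwgwgwwg   [S → w S w]
gwwgwgwwSwwgwgwwg => gwwgwgwwwwwgwgwwg   [S → w]

S => gSg => gwSwg => gwwSwwg => gwwgSgwwg => gwwgwSwgwwg => gwwgwgSgwgwwg => gwwgwgwSwgwgwwg => gwwgwgwwSwwgwgwwg => gwwgwgwwwwwgwgwwg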